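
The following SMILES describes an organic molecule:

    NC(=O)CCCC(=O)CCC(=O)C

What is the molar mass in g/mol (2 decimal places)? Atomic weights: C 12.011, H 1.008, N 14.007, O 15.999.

First, the molecular formula is C9H15NO3 (counting implicit H from valence).
  C: 9 × 12.011 = 108.099
  H: 15 × 1.008 = 15.120
  N: 1 × 14.007 = 14.007
  O: 3 × 15.999 = 47.997
Sum: 9×12.011 + 15×1.008 + 1×14.007 + 3×15.999 = 185.223 → 185.22 g/mol.

185.22 g/mol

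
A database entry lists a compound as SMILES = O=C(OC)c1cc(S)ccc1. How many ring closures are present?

1

In SMILES, each pair of matching ring-closure digits denotes one ring-closing bond; the number of such bonds equals the number of independent rings.
Ring-closure bonds here: 1.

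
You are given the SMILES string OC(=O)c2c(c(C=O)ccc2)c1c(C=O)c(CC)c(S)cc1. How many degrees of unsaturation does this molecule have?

Molecular formula: C17H14O4S.
DoU = (2C + 2 + N − H − X) / 2, where X is the halogen count and O/S are ignored.
    = (2·17 + 2 + 0 − 14 − 0) / 2 = 22 / 2 = 11.

11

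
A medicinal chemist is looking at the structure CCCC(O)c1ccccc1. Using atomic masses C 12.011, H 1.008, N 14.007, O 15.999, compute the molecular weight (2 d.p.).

150.22 g/mol

First, the molecular formula is C10H14O (counting implicit H from valence).
  C: 10 × 12.011 = 120.110
  H: 14 × 1.008 = 14.112
  O: 1 × 15.999 = 15.999
Sum: 10×12.011 + 14×1.008 + 1×15.999 = 150.221 → 150.22 g/mol.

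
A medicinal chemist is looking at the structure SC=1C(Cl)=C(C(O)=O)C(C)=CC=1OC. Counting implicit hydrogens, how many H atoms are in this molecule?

9

Walk through each heavy atom and fill implicit hydrogens from standard valence (C 4, N 3, O 2, S 2, halogen 1):
  atom 1: S, bond orders sum to 1 (valence 2) → 1 H
  atom 2: C, bond orders sum to 4 (valence 4) → 0 H
  atom 3: C, bond orders sum to 4 (valence 4) → 0 H
  atom 4: Cl (halogen, monovalent) → 0 H
  atom 5: C, bond orders sum to 4 (valence 4) → 0 H
  atom 6: C, bond orders sum to 4 (valence 4) → 0 H
  atom 7: O, bond orders sum to 1 (valence 2) → 1 H
  atom 8: O, bond orders sum to 2 (valence 2) → 0 H
  atom 9: C, bond orders sum to 4 (valence 4) → 0 H
  atom 10: C, bond orders sum to 1 (valence 4) → 3 H
  atom 11: C, bond orders sum to 3 (valence 4) → 1 H
  atom 12: C, bond orders sum to 4 (valence 4) → 0 H
  atom 13: O, bond orders sum to 2 (valence 2) → 0 H
  atom 14: C, bond orders sum to 1 (valence 4) → 3 H
Total hydrogens: 9.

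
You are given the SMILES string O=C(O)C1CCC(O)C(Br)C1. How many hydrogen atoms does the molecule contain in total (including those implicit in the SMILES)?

Walk through each heavy atom and fill implicit hydrogens from standard valence (C 4, N 3, O 2, S 2, halogen 1):
  atom 1: O, bond orders sum to 2 (valence 2) → 0 H
  atom 2: C, bond orders sum to 4 (valence 4) → 0 H
  atom 3: O, bond orders sum to 1 (valence 2) → 1 H
  atom 4: C, bond orders sum to 3 (valence 4) → 1 H
  atom 5: C, bond orders sum to 2 (valence 4) → 2 H
  atom 6: C, bond orders sum to 2 (valence 4) → 2 H
  atom 7: C, bond orders sum to 3 (valence 4) → 1 H
  atom 8: O, bond orders sum to 1 (valence 2) → 1 H
  atom 9: C, bond orders sum to 3 (valence 4) → 1 H
  atom 10: Br (halogen, monovalent) → 0 H
  atom 11: C, bond orders sum to 2 (valence 4) → 2 H
Total hydrogens: 11.

11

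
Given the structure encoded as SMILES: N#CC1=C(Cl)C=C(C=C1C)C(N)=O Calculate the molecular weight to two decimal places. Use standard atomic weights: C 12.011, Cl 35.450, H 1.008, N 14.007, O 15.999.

194.62 g/mol

First, the molecular formula is C9H7ClN2O (counting implicit H from valence).
  C: 9 × 12.011 = 108.099
  Cl: 1 × 35.450 = 35.450
  H: 7 × 1.008 = 7.056
  N: 2 × 14.007 = 28.014
  O: 1 × 15.999 = 15.999
Sum: 9×12.011 + 1×35.450 + 7×1.008 + 2×14.007 + 1×15.999 = 194.618 → 194.62 g/mol.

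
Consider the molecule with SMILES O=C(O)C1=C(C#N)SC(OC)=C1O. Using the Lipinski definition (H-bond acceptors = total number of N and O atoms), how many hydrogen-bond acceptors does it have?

5

N atoms: 1; O atoms: 4.
Lipinski HBA = 1 + 4 = 5.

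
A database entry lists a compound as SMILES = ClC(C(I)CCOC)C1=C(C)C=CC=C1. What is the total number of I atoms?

1

Scan the SMILES for I atoms (remember two-letter symbols like Cl and Br are single atoms).
Iodine count: 1.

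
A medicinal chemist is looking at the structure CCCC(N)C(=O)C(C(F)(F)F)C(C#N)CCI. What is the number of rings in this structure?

In SMILES, each pair of matching ring-closure digits denotes one ring-closing bond; the number of such bonds equals the number of independent rings.
Ring-closure bonds here: 0.

0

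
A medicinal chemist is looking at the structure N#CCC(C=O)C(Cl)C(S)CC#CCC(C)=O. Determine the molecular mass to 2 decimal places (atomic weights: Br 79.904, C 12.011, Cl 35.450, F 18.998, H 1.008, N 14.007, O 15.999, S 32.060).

First, the molecular formula is C12H14ClNO2S (counting implicit H from valence).
  C: 12 × 12.011 = 144.132
  Cl: 1 × 35.450 = 35.450
  H: 14 × 1.008 = 14.112
  N: 1 × 14.007 = 14.007
  O: 2 × 15.999 = 31.998
  S: 1 × 32.060 = 32.060
Sum: 12×12.011 + 1×35.450 + 14×1.008 + 1×14.007 + 2×15.999 + 1×32.060 = 271.759 → 271.76 g/mol.

271.76 g/mol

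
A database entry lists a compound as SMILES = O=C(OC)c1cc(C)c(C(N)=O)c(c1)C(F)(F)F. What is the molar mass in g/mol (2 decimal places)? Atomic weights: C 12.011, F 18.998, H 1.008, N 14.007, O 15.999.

First, the molecular formula is C11H10F3NO3 (counting implicit H from valence).
  C: 11 × 12.011 = 132.121
  F: 3 × 18.998 = 56.994
  H: 10 × 1.008 = 10.080
  N: 1 × 14.007 = 14.007
  O: 3 × 15.999 = 47.997
Sum: 11×12.011 + 3×18.998 + 10×1.008 + 1×14.007 + 3×15.999 = 261.199 → 261.20 g/mol.

261.20 g/mol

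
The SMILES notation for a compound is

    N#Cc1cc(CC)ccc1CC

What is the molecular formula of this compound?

C11H13N

Walk through each heavy atom and fill implicit hydrogens from standard valence (C 4, N 3, O 2, S 2, halogen 1); for lowercase aromatic atoms, an aromatic c carries 1 H when it has two neighbours and 0 H with three, and aromatic n carries 0 H:
  atom 1: N, bond orders sum to 3 (valence 3) → 0 H
  atom 2: C, bond orders sum to 4 (valence 4) → 0 H
  atom 3: aromatic c, 3 neighbours → 0 H
  atom 4: aromatic c, 2 neighbours → 1 H
  atom 5: aromatic c, 3 neighbours → 0 H
  atom 6: C, bond orders sum to 2 (valence 4) → 2 H
  atom 7: C, bond orders sum to 1 (valence 4) → 3 H
  atom 8: aromatic c, 2 neighbours → 1 H
  atom 9: aromatic c, 2 neighbours → 1 H
  atom 10: aromatic c, 3 neighbours → 0 H
  atom 11: C, bond orders sum to 2 (valence 4) → 2 H
  atom 12: C, bond orders sum to 1 (valence 4) → 3 H
Totals → C:11, H:13, N:1.
In Hill order: C11H13N.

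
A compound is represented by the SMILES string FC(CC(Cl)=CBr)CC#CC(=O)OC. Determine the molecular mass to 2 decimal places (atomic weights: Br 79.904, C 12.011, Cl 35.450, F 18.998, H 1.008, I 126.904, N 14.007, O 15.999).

283.52 g/mol

First, the molecular formula is C9H9BrClFO2 (counting implicit H from valence).
  Br: 1 × 79.904 = 79.904
  C: 9 × 12.011 = 108.099
  Cl: 1 × 35.450 = 35.450
  F: 1 × 18.998 = 18.998
  H: 9 × 1.008 = 9.072
  O: 2 × 15.999 = 31.998
Sum: 1×79.904 + 9×12.011 + 1×35.450 + 1×18.998 + 9×1.008 + 2×15.999 = 283.521 → 283.52 g/mol.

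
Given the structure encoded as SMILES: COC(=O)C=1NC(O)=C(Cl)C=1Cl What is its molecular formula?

Walk through each heavy atom and fill implicit hydrogens from standard valence (C 4, N 3, O 2, S 2, halogen 1):
  atom 1: C, bond orders sum to 1 (valence 4) → 3 H
  atom 2: O, bond orders sum to 2 (valence 2) → 0 H
  atom 3: C, bond orders sum to 4 (valence 4) → 0 H
  atom 4: O, bond orders sum to 2 (valence 2) → 0 H
  atom 5: C, bond orders sum to 4 (valence 4) → 0 H
  atom 6: N, bond orders sum to 2 (valence 3) → 1 H
  atom 7: C, bond orders sum to 4 (valence 4) → 0 H
  atom 8: O, bond orders sum to 1 (valence 2) → 1 H
  atom 9: C, bond orders sum to 4 (valence 4) → 0 H
  atom 10: Cl (halogen, monovalent) → 0 H
  atom 11: C, bond orders sum to 4 (valence 4) → 0 H
  atom 12: Cl (halogen, monovalent) → 0 H
Totals → C:6, H:5, Cl:2, N:1, O:3.
In Hill order: C6H5Cl2NO3.

C6H5Cl2NO3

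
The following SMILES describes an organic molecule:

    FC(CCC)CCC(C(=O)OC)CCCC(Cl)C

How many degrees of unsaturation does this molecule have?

1

Molecular formula: C14H26ClFO2.
DoU = (2C + 2 + N − H − X) / 2, where X is the halogen count and O/S are ignored.
    = (2·14 + 2 + 0 − 26 − 2) / 2 = 2 / 2 = 1.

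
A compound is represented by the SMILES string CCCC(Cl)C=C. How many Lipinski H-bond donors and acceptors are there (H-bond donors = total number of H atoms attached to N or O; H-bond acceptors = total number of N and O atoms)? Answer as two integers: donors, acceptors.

Donors: find every N or O and count the H atoms it carries.
  (no N or O atoms present)
Lipinski HBD = 0.
Acceptors: N atoms = 0, O atoms = 0 → HBA = 0.

0, 0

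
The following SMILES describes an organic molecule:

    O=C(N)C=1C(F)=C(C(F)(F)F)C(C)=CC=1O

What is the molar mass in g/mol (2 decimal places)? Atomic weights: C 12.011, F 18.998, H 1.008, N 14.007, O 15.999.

First, the molecular formula is C9H7F4NO2 (counting implicit H from valence).
  C: 9 × 12.011 = 108.099
  F: 4 × 18.998 = 75.992
  H: 7 × 1.008 = 7.056
  N: 1 × 14.007 = 14.007
  O: 2 × 15.999 = 31.998
Sum: 9×12.011 + 4×18.998 + 7×1.008 + 1×14.007 + 2×15.999 = 237.152 → 237.15 g/mol.

237.15 g/mol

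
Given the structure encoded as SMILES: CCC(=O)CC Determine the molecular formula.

Walk through each heavy atom and fill implicit hydrogens from standard valence (C 4, N 3, O 2, S 2, halogen 1):
  atom 1: C, bond orders sum to 1 (valence 4) → 3 H
  atom 2: C, bond orders sum to 2 (valence 4) → 2 H
  atom 3: C, bond orders sum to 4 (valence 4) → 0 H
  atom 4: O, bond orders sum to 2 (valence 2) → 0 H
  atom 5: C, bond orders sum to 2 (valence 4) → 2 H
  atom 6: C, bond orders sum to 1 (valence 4) → 3 H
Totals → C:5, H:10, O:1.

C5H10O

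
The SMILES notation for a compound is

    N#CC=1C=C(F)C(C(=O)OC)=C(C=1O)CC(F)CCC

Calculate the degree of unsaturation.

7

Molecular formula: C14H15F2NO3.
DoU = (2C + 2 + N − H − X) / 2, where X is the halogen count and O/S are ignored.
    = (2·14 + 2 + 1 − 15 − 2) / 2 = 14 / 2 = 7.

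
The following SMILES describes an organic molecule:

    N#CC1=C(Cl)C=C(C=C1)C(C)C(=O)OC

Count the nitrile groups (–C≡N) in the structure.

1

The nitrile motif appears at heavy-atom position 2 in the SMILES.
Other groups present: 1 ester.
Nitrile count: 1.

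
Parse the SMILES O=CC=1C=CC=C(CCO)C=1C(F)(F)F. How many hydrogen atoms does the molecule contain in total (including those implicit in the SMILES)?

Walk through each heavy atom and fill implicit hydrogens from standard valence (C 4, N 3, O 2, S 2, halogen 1):
  atom 1: O, bond orders sum to 2 (valence 2) → 0 H
  atom 2: C, bond orders sum to 3 (valence 4) → 1 H
  atom 3: C, bond orders sum to 4 (valence 4) → 0 H
  atom 4: C, bond orders sum to 3 (valence 4) → 1 H
  atom 5: C, bond orders sum to 3 (valence 4) → 1 H
  atom 6: C, bond orders sum to 3 (valence 4) → 1 H
  atom 7: C, bond orders sum to 4 (valence 4) → 0 H
  atom 8: C, bond orders sum to 2 (valence 4) → 2 H
  atom 9: C, bond orders sum to 2 (valence 4) → 2 H
  atom 10: O, bond orders sum to 1 (valence 2) → 1 H
  atom 11: C, bond orders sum to 4 (valence 4) → 0 H
  atom 12: C, bond orders sum to 4 (valence 4) → 0 H
  atom 13: F (halogen, monovalent) → 0 H
  atom 14: F (halogen, monovalent) → 0 H
  atom 15: F (halogen, monovalent) → 0 H
Total hydrogens: 9.

9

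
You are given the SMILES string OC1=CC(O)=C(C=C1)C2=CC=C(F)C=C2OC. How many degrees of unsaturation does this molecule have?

Molecular formula: C13H11FO3.
DoU = (2C + 2 + N − H − X) / 2, where X is the halogen count and O/S are ignored.
    = (2·13 + 2 + 0 − 11 − 1) / 2 = 16 / 2 = 8.

8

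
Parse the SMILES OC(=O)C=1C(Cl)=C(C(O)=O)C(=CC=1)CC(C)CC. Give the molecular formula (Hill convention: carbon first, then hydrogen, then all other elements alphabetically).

C13H15ClO4

Walk through each heavy atom and fill implicit hydrogens from standard valence (C 4, N 3, O 2, S 2, halogen 1):
  atom 1: O, bond orders sum to 1 (valence 2) → 1 H
  atom 2: C, bond orders sum to 4 (valence 4) → 0 H
  atom 3: O, bond orders sum to 2 (valence 2) → 0 H
  atom 4: C, bond orders sum to 4 (valence 4) → 0 H
  atom 5: C, bond orders sum to 4 (valence 4) → 0 H
  atom 6: Cl (halogen, monovalent) → 0 H
  atom 7: C, bond orders sum to 4 (valence 4) → 0 H
  atom 8: C, bond orders sum to 4 (valence 4) → 0 H
  atom 9: O, bond orders sum to 1 (valence 2) → 1 H
  atom 10: O, bond orders sum to 2 (valence 2) → 0 H
  atom 11: C, bond orders sum to 4 (valence 4) → 0 H
  atom 12: C, bond orders sum to 3 (valence 4) → 1 H
  atom 13: C, bond orders sum to 3 (valence 4) → 1 H
  atom 14: C, bond orders sum to 2 (valence 4) → 2 H
  atom 15: C, bond orders sum to 3 (valence 4) → 1 H
  atom 16: C, bond orders sum to 1 (valence 4) → 3 H
  atom 17: C, bond orders sum to 2 (valence 4) → 2 H
  atom 18: C, bond orders sum to 1 (valence 4) → 3 H
Totals → C:13, H:15, Cl:1, O:4.
In Hill order: C13H15ClO4.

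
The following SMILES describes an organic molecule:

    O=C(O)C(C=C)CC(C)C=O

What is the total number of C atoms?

8

Count every carbon token in the SMILES (each C, including those in ring-closure positions and inside branches).
Carbon count: 8.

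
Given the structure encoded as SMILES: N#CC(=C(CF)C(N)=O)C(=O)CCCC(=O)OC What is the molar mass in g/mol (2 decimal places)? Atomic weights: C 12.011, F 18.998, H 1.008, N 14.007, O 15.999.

256.23 g/mol

First, the molecular formula is C11H13FN2O4 (counting implicit H from valence).
  C: 11 × 12.011 = 132.121
  F: 1 × 18.998 = 18.998
  H: 13 × 1.008 = 13.104
  N: 2 × 14.007 = 28.014
  O: 4 × 15.999 = 63.996
Sum: 11×12.011 + 1×18.998 + 13×1.008 + 2×14.007 + 4×15.999 = 256.233 → 256.23 g/mol.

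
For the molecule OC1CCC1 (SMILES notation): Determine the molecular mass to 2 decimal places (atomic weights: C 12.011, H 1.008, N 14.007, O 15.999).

First, the molecular formula is C4H8O (counting implicit H from valence).
  C: 4 × 12.011 = 48.044
  H: 8 × 1.008 = 8.064
  O: 1 × 15.999 = 15.999
Sum: 4×12.011 + 8×1.008 + 1×15.999 = 72.107 → 72.11 g/mol.

72.11 g/mol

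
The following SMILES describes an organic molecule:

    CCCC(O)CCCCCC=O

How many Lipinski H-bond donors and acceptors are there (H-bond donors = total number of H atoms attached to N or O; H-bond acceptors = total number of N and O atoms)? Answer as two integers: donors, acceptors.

Donors: find every N or O and count the H atoms it carries.
  atom 5 (O): bond orders sum to 1 → 1 H
  atom 12 (O): bond orders sum to 2 → 0 H
Lipinski HBD = 1.
Acceptors: N atoms = 0, O atoms = 2 → HBA = 2.

1, 2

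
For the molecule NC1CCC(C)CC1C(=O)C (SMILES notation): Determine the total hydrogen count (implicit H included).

Walk through each heavy atom and fill implicit hydrogens from standard valence (C 4, N 3, O 2, S 2, halogen 1):
  atom 1: N, bond orders sum to 1 (valence 3) → 2 H
  atom 2: C, bond orders sum to 3 (valence 4) → 1 H
  atom 3: C, bond orders sum to 2 (valence 4) → 2 H
  atom 4: C, bond orders sum to 2 (valence 4) → 2 H
  atom 5: C, bond orders sum to 3 (valence 4) → 1 H
  atom 6: C, bond orders sum to 1 (valence 4) → 3 H
  atom 7: C, bond orders sum to 2 (valence 4) → 2 H
  atom 8: C, bond orders sum to 3 (valence 4) → 1 H
  atom 9: C, bond orders sum to 4 (valence 4) → 0 H
  atom 10: O, bond orders sum to 2 (valence 2) → 0 H
  atom 11: C, bond orders sum to 1 (valence 4) → 3 H
Total hydrogens: 17.

17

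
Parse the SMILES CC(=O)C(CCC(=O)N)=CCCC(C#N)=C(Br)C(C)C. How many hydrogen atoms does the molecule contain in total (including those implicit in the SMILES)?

Walk through each heavy atom and fill implicit hydrogens from standard valence (C 4, N 3, O 2, S 2, halogen 1):
  atom 1: C, bond orders sum to 1 (valence 4) → 3 H
  atom 2: C, bond orders sum to 4 (valence 4) → 0 H
  atom 3: O, bond orders sum to 2 (valence 2) → 0 H
  atom 4: C, bond orders sum to 4 (valence 4) → 0 H
  atom 5: C, bond orders sum to 2 (valence 4) → 2 H
  atom 6: C, bond orders sum to 2 (valence 4) → 2 H
  atom 7: C, bond orders sum to 4 (valence 4) → 0 H
  atom 8: O, bond orders sum to 2 (valence 2) → 0 H
  atom 9: N, bond orders sum to 1 (valence 3) → 2 H
  atom 10: C, bond orders sum to 3 (valence 4) → 1 H
  atom 11: C, bond orders sum to 2 (valence 4) → 2 H
  atom 12: C, bond orders sum to 2 (valence 4) → 2 H
  atom 13: C, bond orders sum to 4 (valence 4) → 0 H
  atom 14: C, bond orders sum to 4 (valence 4) → 0 H
  atom 15: N, bond orders sum to 3 (valence 3) → 0 H
  atom 16: C, bond orders sum to 4 (valence 4) → 0 H
  atom 17: Br (halogen, monovalent) → 0 H
  atom 18: C, bond orders sum to 3 (valence 4) → 1 H
  atom 19: C, bond orders sum to 1 (valence 4) → 3 H
  atom 20: C, bond orders sum to 1 (valence 4) → 3 H
Total hydrogens: 21.

21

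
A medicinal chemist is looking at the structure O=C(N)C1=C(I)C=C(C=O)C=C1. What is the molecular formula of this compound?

C8H6INO2

Walk through each heavy atom and fill implicit hydrogens from standard valence (C 4, N 3, O 2, S 2, halogen 1):
  atom 1: O, bond orders sum to 2 (valence 2) → 0 H
  atom 2: C, bond orders sum to 4 (valence 4) → 0 H
  atom 3: N, bond orders sum to 1 (valence 3) → 2 H
  atom 4: C, bond orders sum to 4 (valence 4) → 0 H
  atom 5: C, bond orders sum to 4 (valence 4) → 0 H
  atom 6: I (halogen, monovalent) → 0 H
  atom 7: C, bond orders sum to 3 (valence 4) → 1 H
  atom 8: C, bond orders sum to 4 (valence 4) → 0 H
  atom 9: C, bond orders sum to 3 (valence 4) → 1 H
  atom 10: O, bond orders sum to 2 (valence 2) → 0 H
  atom 11: C, bond orders sum to 3 (valence 4) → 1 H
  atom 12: C, bond orders sum to 3 (valence 4) → 1 H
Totals → C:8, H:6, I:1, N:1, O:2.
In Hill order: C8H6INO2.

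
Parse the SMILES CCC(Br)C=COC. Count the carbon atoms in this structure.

6

Count every carbon token in the SMILES (each C, including those in ring-closure positions and inside branches).
Carbon count: 6.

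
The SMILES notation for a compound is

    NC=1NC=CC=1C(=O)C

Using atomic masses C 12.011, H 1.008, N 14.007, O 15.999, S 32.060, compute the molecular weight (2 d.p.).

124.14 g/mol

First, the molecular formula is C6H8N2O (counting implicit H from valence).
  C: 6 × 12.011 = 72.066
  H: 8 × 1.008 = 8.064
  N: 2 × 14.007 = 28.014
  O: 1 × 15.999 = 15.999
Sum: 6×12.011 + 8×1.008 + 2×14.007 + 1×15.999 = 124.143 → 124.14 g/mol.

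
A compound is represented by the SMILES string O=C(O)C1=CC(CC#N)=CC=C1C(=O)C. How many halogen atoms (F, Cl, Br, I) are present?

Scan the SMILES for the halogen motif — none present.
Groups that are present: 1 carboxylic acid, 1 ketone, 1 nitrile.

0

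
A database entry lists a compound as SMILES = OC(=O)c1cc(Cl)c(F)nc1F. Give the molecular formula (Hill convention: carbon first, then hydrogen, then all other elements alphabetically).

Walk through each heavy atom and fill implicit hydrogens from standard valence (C 4, N 3, O 2, S 2, halogen 1); for lowercase aromatic atoms, an aromatic c carries 1 H when it has two neighbours and 0 H with three, and aromatic n carries 0 H:
  atom 1: O, bond orders sum to 1 (valence 2) → 1 H
  atom 2: C, bond orders sum to 4 (valence 4) → 0 H
  atom 3: O, bond orders sum to 2 (valence 2) → 0 H
  atom 4: aromatic c, 3 neighbours → 0 H
  atom 5: aromatic c, 2 neighbours → 1 H
  atom 6: aromatic c, 3 neighbours → 0 H
  atom 7: Cl (halogen, monovalent) → 0 H
  atom 8: aromatic c, 3 neighbours → 0 H
  atom 9: F (halogen, monovalent) → 0 H
  atom 10: aromatic n, 2 neighbours → 0 H
  atom 11: aromatic c, 3 neighbours → 0 H
  atom 12: F (halogen, monovalent) → 0 H
Totals → C:6, H:2, Cl:1, F:2, N:1, O:2.
In Hill order: C6H2ClF2NO2.

C6H2ClF2NO2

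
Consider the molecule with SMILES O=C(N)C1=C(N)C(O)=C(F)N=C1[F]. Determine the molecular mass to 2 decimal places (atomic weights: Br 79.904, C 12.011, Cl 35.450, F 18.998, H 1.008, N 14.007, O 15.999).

First, the molecular formula is C6H5F2N3O2 (counting implicit H from valence).
  C: 6 × 12.011 = 72.066
  F: 2 × 18.998 = 37.996
  H: 5 × 1.008 = 5.040
  N: 3 × 14.007 = 42.021
  O: 2 × 15.999 = 31.998
Sum: 6×12.011 + 2×18.998 + 5×1.008 + 3×14.007 + 2×15.999 = 189.121 → 189.12 g/mol.

189.12 g/mol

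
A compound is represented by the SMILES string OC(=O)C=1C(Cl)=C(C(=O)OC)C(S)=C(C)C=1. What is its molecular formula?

Walk through each heavy atom and fill implicit hydrogens from standard valence (C 4, N 3, O 2, S 2, halogen 1):
  atom 1: O, bond orders sum to 1 (valence 2) → 1 H
  atom 2: C, bond orders sum to 4 (valence 4) → 0 H
  atom 3: O, bond orders sum to 2 (valence 2) → 0 H
  atom 4: C, bond orders sum to 4 (valence 4) → 0 H
  atom 5: C, bond orders sum to 4 (valence 4) → 0 H
  atom 6: Cl (halogen, monovalent) → 0 H
  atom 7: C, bond orders sum to 4 (valence 4) → 0 H
  atom 8: C, bond orders sum to 4 (valence 4) → 0 H
  atom 9: O, bond orders sum to 2 (valence 2) → 0 H
  atom 10: O, bond orders sum to 2 (valence 2) → 0 H
  atom 11: C, bond orders sum to 1 (valence 4) → 3 H
  atom 12: C, bond orders sum to 4 (valence 4) → 0 H
  atom 13: S, bond orders sum to 1 (valence 2) → 1 H
  atom 14: C, bond orders sum to 4 (valence 4) → 0 H
  atom 15: C, bond orders sum to 1 (valence 4) → 3 H
  atom 16: C, bond orders sum to 3 (valence 4) → 1 H
Totals → C:10, H:9, Cl:1, O:4, S:1.

C10H9ClO4S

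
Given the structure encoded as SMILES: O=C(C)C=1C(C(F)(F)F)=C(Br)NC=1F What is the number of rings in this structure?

In SMILES, each pair of matching ring-closure digits denotes one ring-closing bond; the number of such bonds equals the number of independent rings.
Ring-closure bonds here: 1.

1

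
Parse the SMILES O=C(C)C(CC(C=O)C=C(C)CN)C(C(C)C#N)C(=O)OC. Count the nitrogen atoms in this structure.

Scan the SMILES for N atoms (remember two-letter symbols like Cl and Br are single atoms).
Nitrogen count: 2.

2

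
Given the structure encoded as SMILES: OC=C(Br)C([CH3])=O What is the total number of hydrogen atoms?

Walk through each heavy atom and fill implicit hydrogens from standard valence (C 4, N 3, O 2, S 2, halogen 1):
  atom 1: O, bond orders sum to 1 (valence 2) → 1 H
  atom 2: C, bond orders sum to 3 (valence 4) → 1 H
  atom 3: C, bond orders sum to 4 (valence 4) → 0 H
  atom 4: Br (halogen, monovalent) → 0 H
  atom 5: C, bond orders sum to 4 (valence 4) → 0 H
  atom 6: C with explicit H count 3
  atom 7: O, bond orders sum to 2 (valence 2) → 0 H
Total hydrogens: 5.

5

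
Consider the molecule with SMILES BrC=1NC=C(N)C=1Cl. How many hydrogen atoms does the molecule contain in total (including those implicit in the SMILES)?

Walk through each heavy atom and fill implicit hydrogens from standard valence (C 4, N 3, O 2, S 2, halogen 1):
  atom 1: Br (halogen, monovalent) → 0 H
  atom 2: C, bond orders sum to 4 (valence 4) → 0 H
  atom 3: N, bond orders sum to 2 (valence 3) → 1 H
  atom 4: C, bond orders sum to 3 (valence 4) → 1 H
  atom 5: C, bond orders sum to 4 (valence 4) → 0 H
  atom 6: N, bond orders sum to 1 (valence 3) → 2 H
  atom 7: C, bond orders sum to 4 (valence 4) → 0 H
  atom 8: Cl (halogen, monovalent) → 0 H
Total hydrogens: 4.

4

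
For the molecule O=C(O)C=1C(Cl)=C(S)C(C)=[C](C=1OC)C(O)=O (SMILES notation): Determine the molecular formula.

C10H9ClO5S

Walk through each heavy atom and fill implicit hydrogens from standard valence (C 4, N 3, O 2, S 2, halogen 1):
  atom 1: O, bond orders sum to 2 (valence 2) → 0 H
  atom 2: C, bond orders sum to 4 (valence 4) → 0 H
  atom 3: O, bond orders sum to 1 (valence 2) → 1 H
  atom 4: C, bond orders sum to 4 (valence 4) → 0 H
  atom 5: C, bond orders sum to 4 (valence 4) → 0 H
  atom 6: Cl (halogen, monovalent) → 0 H
  atom 7: C, bond orders sum to 4 (valence 4) → 0 H
  atom 8: S, bond orders sum to 1 (valence 2) → 1 H
  atom 9: C, bond orders sum to 4 (valence 4) → 0 H
  atom 10: C, bond orders sum to 1 (valence 4) → 3 H
  atom 11: C with explicit H count 0
  atom 12: C, bond orders sum to 4 (valence 4) → 0 H
  atom 13: O, bond orders sum to 2 (valence 2) → 0 H
  atom 14: C, bond orders sum to 1 (valence 4) → 3 H
  atom 15: C, bond orders sum to 4 (valence 4) → 0 H
  atom 16: O, bond orders sum to 1 (valence 2) → 1 H
  atom 17: O, bond orders sum to 2 (valence 2) → 0 H
Totals → C:10, H:9, Cl:1, O:5, S:1.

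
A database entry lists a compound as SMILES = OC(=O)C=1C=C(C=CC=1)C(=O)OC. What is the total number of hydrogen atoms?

8

Walk through each heavy atom and fill implicit hydrogens from standard valence (C 4, N 3, O 2, S 2, halogen 1):
  atom 1: O, bond orders sum to 1 (valence 2) → 1 H
  atom 2: C, bond orders sum to 4 (valence 4) → 0 H
  atom 3: O, bond orders sum to 2 (valence 2) → 0 H
  atom 4: C, bond orders sum to 4 (valence 4) → 0 H
  atom 5: C, bond orders sum to 3 (valence 4) → 1 H
  atom 6: C, bond orders sum to 4 (valence 4) → 0 H
  atom 7: C, bond orders sum to 3 (valence 4) → 1 H
  atom 8: C, bond orders sum to 3 (valence 4) → 1 H
  atom 9: C, bond orders sum to 3 (valence 4) → 1 H
  atom 10: C, bond orders sum to 4 (valence 4) → 0 H
  atom 11: O, bond orders sum to 2 (valence 2) → 0 H
  atom 12: O, bond orders sum to 2 (valence 2) → 0 H
  atom 13: C, bond orders sum to 1 (valence 4) → 3 H
Total hydrogens: 8.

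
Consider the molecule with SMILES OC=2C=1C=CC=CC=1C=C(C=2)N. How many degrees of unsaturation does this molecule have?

7

Molecular formula: C10H9NO.
DoU = (2C + 2 + N − H − X) / 2, where X is the halogen count and O/S are ignored.
    = (2·10 + 2 + 1 − 9 − 0) / 2 = 14 / 2 = 7.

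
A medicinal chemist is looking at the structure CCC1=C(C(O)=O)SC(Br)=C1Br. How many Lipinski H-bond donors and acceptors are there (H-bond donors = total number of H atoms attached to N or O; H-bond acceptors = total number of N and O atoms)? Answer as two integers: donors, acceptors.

Donors: find every N or O and count the H atoms it carries.
  atom 6 (O): bond orders sum to 1 → 1 H
  atom 7 (O): bond orders sum to 2 → 0 H
Lipinski HBD = 1.
Acceptors: N atoms = 0, O atoms = 2 → HBA = 2.

1, 2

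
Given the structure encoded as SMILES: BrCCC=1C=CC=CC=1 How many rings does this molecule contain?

1

In SMILES, each pair of matching ring-closure digits denotes one ring-closing bond; the number of such bonds equals the number of independent rings.
Ring-closure bonds here: 1.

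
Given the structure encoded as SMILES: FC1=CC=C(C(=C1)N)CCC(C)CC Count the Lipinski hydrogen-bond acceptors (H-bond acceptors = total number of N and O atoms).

N atoms: 1; O atoms: 0.
Lipinski HBA = 1 + 0 = 1.

1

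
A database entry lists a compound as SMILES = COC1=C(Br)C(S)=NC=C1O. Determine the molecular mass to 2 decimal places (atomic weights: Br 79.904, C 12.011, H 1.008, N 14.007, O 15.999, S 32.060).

First, the molecular formula is C6H6BrNO2S (counting implicit H from valence).
  Br: 1 × 79.904 = 79.904
  C: 6 × 12.011 = 72.066
  H: 6 × 1.008 = 6.048
  N: 1 × 14.007 = 14.007
  O: 2 × 15.999 = 31.998
  S: 1 × 32.060 = 32.060
Sum: 1×79.904 + 6×12.011 + 6×1.008 + 1×14.007 + 2×15.999 + 1×32.060 = 236.083 → 236.08 g/mol.

236.08 g/mol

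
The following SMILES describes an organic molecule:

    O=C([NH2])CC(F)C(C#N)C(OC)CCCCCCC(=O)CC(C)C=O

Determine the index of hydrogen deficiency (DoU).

5

Molecular formula: C18H29FN2O4.
DoU = (2C + 2 + N − H − X) / 2, where X is the halogen count and O/S are ignored.
    = (2·18 + 2 + 2 − 29 − 1) / 2 = 10 / 2 = 5.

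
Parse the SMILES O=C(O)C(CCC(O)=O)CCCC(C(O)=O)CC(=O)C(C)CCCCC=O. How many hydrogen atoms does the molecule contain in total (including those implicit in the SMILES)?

30

Walk through each heavy atom and fill implicit hydrogens from standard valence (C 4, N 3, O 2, S 2, halogen 1):
  atom 1: O, bond orders sum to 2 (valence 2) → 0 H
  atom 2: C, bond orders sum to 4 (valence 4) → 0 H
  atom 3: O, bond orders sum to 1 (valence 2) → 1 H
  atom 4: C, bond orders sum to 3 (valence 4) → 1 H
  atom 5: C, bond orders sum to 2 (valence 4) → 2 H
  atom 6: C, bond orders sum to 2 (valence 4) → 2 H
  atom 7: C, bond orders sum to 4 (valence 4) → 0 H
  atom 8: O, bond orders sum to 1 (valence 2) → 1 H
  atom 9: O, bond orders sum to 2 (valence 2) → 0 H
  atom 10: C, bond orders sum to 2 (valence 4) → 2 H
  atom 11: C, bond orders sum to 2 (valence 4) → 2 H
  atom 12: C, bond orders sum to 2 (valence 4) → 2 H
  atom 13: C, bond orders sum to 3 (valence 4) → 1 H
  atom 14: C, bond orders sum to 4 (valence 4) → 0 H
  atom 15: O, bond orders sum to 1 (valence 2) → 1 H
  atom 16: O, bond orders sum to 2 (valence 2) → 0 H
  atom 17: C, bond orders sum to 2 (valence 4) → 2 H
  atom 18: C, bond orders sum to 4 (valence 4) → 0 H
  atom 19: O, bond orders sum to 2 (valence 2) → 0 H
  atom 20: C, bond orders sum to 3 (valence 4) → 1 H
  atom 21: C, bond orders sum to 1 (valence 4) → 3 H
  atom 22: C, bond orders sum to 2 (valence 4) → 2 H
  atom 23: C, bond orders sum to 2 (valence 4) → 2 H
  atom 24: C, bond orders sum to 2 (valence 4) → 2 H
  atom 25: C, bond orders sum to 2 (valence 4) → 2 H
  atom 26: C, bond orders sum to 3 (valence 4) → 1 H
  atom 27: O, bond orders sum to 2 (valence 2) → 0 H
Total hydrogens: 30.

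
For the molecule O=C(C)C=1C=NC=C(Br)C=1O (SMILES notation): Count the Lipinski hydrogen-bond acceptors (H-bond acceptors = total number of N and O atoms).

3

N atoms: 1; O atoms: 2.
Lipinski HBA = 1 + 2 = 3.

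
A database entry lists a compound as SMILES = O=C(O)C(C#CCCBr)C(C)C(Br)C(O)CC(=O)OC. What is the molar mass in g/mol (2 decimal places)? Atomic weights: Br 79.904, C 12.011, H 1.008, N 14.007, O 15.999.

First, the molecular formula is C13H18Br2O5 (counting implicit H from valence).
  Br: 2 × 79.904 = 159.808
  C: 13 × 12.011 = 156.143
  H: 18 × 1.008 = 18.144
  O: 5 × 15.999 = 79.995
Sum: 2×79.904 + 13×12.011 + 18×1.008 + 5×15.999 = 414.090 → 414.09 g/mol.

414.09 g/mol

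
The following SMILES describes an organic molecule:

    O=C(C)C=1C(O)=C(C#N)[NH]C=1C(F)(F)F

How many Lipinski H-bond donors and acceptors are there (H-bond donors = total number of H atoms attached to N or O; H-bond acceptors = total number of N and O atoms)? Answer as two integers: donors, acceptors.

Donors: find every N or O and count the H atoms it carries.
  atom 1 (O): bond orders sum to 2 → 0 H
  atom 6 (O): bond orders sum to 1 → 1 H
  atom 9 (N): bond orders sum to 3 → 0 H
  atom 10 (N): bond orders sum to 2 → 1 H
Lipinski HBD = 2.
Acceptors: N atoms = 2, O atoms = 2 → HBA = 4.

2, 4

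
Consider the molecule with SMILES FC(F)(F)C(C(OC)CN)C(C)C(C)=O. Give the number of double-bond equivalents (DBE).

1

Molecular formula: C9H16F3NO2.
DoU = (2C + 2 + N − H − X) / 2, where X is the halogen count and O/S are ignored.
    = (2·9 + 2 + 1 − 16 − 3) / 2 = 2 / 2 = 1.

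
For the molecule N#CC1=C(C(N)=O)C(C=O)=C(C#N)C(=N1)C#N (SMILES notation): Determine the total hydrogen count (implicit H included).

3

Walk through each heavy atom and fill implicit hydrogens from standard valence (C 4, N 3, O 2, S 2, halogen 1):
  atom 1: N, bond orders sum to 3 (valence 3) → 0 H
  atom 2: C, bond orders sum to 4 (valence 4) → 0 H
  atom 3: C, bond orders sum to 4 (valence 4) → 0 H
  atom 4: C, bond orders sum to 4 (valence 4) → 0 H
  atom 5: C, bond orders sum to 4 (valence 4) → 0 H
  atom 6: N, bond orders sum to 1 (valence 3) → 2 H
  atom 7: O, bond orders sum to 2 (valence 2) → 0 H
  atom 8: C, bond orders sum to 4 (valence 4) → 0 H
  atom 9: C, bond orders sum to 3 (valence 4) → 1 H
  atom 10: O, bond orders sum to 2 (valence 2) → 0 H
  atom 11: C, bond orders sum to 4 (valence 4) → 0 H
  atom 12: C, bond orders sum to 4 (valence 4) → 0 H
  atom 13: N, bond orders sum to 3 (valence 3) → 0 H
  atom 14: C, bond orders sum to 4 (valence 4) → 0 H
  atom 15: N, bond orders sum to 3 (valence 3) → 0 H
  atom 16: C, bond orders sum to 4 (valence 4) → 0 H
  atom 17: N, bond orders sum to 3 (valence 3) → 0 H
Total hydrogens: 3.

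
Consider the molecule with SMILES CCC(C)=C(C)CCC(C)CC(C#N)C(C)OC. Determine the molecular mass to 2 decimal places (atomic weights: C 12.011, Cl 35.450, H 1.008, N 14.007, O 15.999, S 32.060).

First, the molecular formula is C16H29NO (counting implicit H from valence).
  C: 16 × 12.011 = 192.176
  H: 29 × 1.008 = 29.232
  N: 1 × 14.007 = 14.007
  O: 1 × 15.999 = 15.999
Sum: 16×12.011 + 29×1.008 + 1×14.007 + 1×15.999 = 251.414 → 251.41 g/mol.

251.41 g/mol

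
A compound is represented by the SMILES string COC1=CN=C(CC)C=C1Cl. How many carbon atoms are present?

Count every carbon token in the SMILES (each C, including those in ring-closure positions and inside branches).
Carbon count: 8.

8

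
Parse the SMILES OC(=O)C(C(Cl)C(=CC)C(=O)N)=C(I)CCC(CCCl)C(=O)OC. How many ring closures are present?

In SMILES, each pair of matching ring-closure digits denotes one ring-closing bond; the number of such bonds equals the number of independent rings.
Ring-closure bonds here: 0.

0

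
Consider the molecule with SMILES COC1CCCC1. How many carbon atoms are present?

Count every carbon token in the SMILES (each C, including those in ring-closure positions and inside branches).
Carbon count: 6.

6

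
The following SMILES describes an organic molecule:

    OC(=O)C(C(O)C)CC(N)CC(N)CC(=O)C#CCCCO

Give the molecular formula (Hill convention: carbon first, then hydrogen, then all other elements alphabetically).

C15H26N2O5

Walk through each heavy atom and fill implicit hydrogens from standard valence (C 4, N 3, O 2, S 2, halogen 1):
  atom 1: O, bond orders sum to 1 (valence 2) → 1 H
  atom 2: C, bond orders sum to 4 (valence 4) → 0 H
  atom 3: O, bond orders sum to 2 (valence 2) → 0 H
  atom 4: C, bond orders sum to 3 (valence 4) → 1 H
  atom 5: C, bond orders sum to 3 (valence 4) → 1 H
  atom 6: O, bond orders sum to 1 (valence 2) → 1 H
  atom 7: C, bond orders sum to 1 (valence 4) → 3 H
  atom 8: C, bond orders sum to 2 (valence 4) → 2 H
  atom 9: C, bond orders sum to 3 (valence 4) → 1 H
  atom 10: N, bond orders sum to 1 (valence 3) → 2 H
  atom 11: C, bond orders sum to 2 (valence 4) → 2 H
  atom 12: C, bond orders sum to 3 (valence 4) → 1 H
  atom 13: N, bond orders sum to 1 (valence 3) → 2 H
  atom 14: C, bond orders sum to 2 (valence 4) → 2 H
  atom 15: C, bond orders sum to 4 (valence 4) → 0 H
  atom 16: O, bond orders sum to 2 (valence 2) → 0 H
  atom 17: C, bond orders sum to 4 (valence 4) → 0 H
  atom 18: C, bond orders sum to 4 (valence 4) → 0 H
  atom 19: C, bond orders sum to 2 (valence 4) → 2 H
  atom 20: C, bond orders sum to 2 (valence 4) → 2 H
  atom 21: C, bond orders sum to 2 (valence 4) → 2 H
  atom 22: O, bond orders sum to 1 (valence 2) → 1 H
Totals → C:15, H:26, N:2, O:5.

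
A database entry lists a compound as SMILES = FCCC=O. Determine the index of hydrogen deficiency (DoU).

1

Molecular formula: C3H5FO.
DoU = (2C + 2 + N − H − X) / 2, where X is the halogen count and O/S are ignored.
    = (2·3 + 2 + 0 − 5 − 1) / 2 = 2 / 2 = 1.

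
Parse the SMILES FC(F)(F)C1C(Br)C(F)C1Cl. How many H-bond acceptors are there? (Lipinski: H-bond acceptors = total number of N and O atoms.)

N atoms: 0; O atoms: 0.
Lipinski HBA = 0 + 0 = 0.

0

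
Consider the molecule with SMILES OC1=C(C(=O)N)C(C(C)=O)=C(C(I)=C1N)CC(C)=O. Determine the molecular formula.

Walk through each heavy atom and fill implicit hydrogens from standard valence (C 4, N 3, O 2, S 2, halogen 1):
  atom 1: O, bond orders sum to 1 (valence 2) → 1 H
  atom 2: C, bond orders sum to 4 (valence 4) → 0 H
  atom 3: C, bond orders sum to 4 (valence 4) → 0 H
  atom 4: C, bond orders sum to 4 (valence 4) → 0 H
  atom 5: O, bond orders sum to 2 (valence 2) → 0 H
  atom 6: N, bond orders sum to 1 (valence 3) → 2 H
  atom 7: C, bond orders sum to 4 (valence 4) → 0 H
  atom 8: C, bond orders sum to 4 (valence 4) → 0 H
  atom 9: C, bond orders sum to 1 (valence 4) → 3 H
  atom 10: O, bond orders sum to 2 (valence 2) → 0 H
  atom 11: C, bond orders sum to 4 (valence 4) → 0 H
  atom 12: C, bond orders sum to 4 (valence 4) → 0 H
  atom 13: I (halogen, monovalent) → 0 H
  atom 14: C, bond orders sum to 4 (valence 4) → 0 H
  atom 15: N, bond orders sum to 1 (valence 3) → 2 H
  atom 16: C, bond orders sum to 2 (valence 4) → 2 H
  atom 17: C, bond orders sum to 4 (valence 4) → 0 H
  atom 18: C, bond orders sum to 1 (valence 4) → 3 H
  atom 19: O, bond orders sum to 2 (valence 2) → 0 H
Totals → C:12, H:13, I:1, N:2, O:4.

C12H13IN2O4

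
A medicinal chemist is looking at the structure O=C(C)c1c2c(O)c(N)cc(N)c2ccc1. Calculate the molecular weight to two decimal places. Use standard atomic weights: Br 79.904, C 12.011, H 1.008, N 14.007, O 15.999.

216.24 g/mol

First, the molecular formula is C12H12N2O2 (counting implicit H from valence).
  C: 12 × 12.011 = 144.132
  H: 12 × 1.008 = 12.096
  N: 2 × 14.007 = 28.014
  O: 2 × 15.999 = 31.998
Sum: 12×12.011 + 12×1.008 + 2×14.007 + 2×15.999 = 216.240 → 216.24 g/mol.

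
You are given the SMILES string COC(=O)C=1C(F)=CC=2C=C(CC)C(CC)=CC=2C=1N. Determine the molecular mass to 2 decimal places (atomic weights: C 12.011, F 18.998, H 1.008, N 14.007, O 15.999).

275.32 g/mol

First, the molecular formula is C16H18FNO2 (counting implicit H from valence).
  C: 16 × 12.011 = 192.176
  F: 1 × 18.998 = 18.998
  H: 18 × 1.008 = 18.144
  N: 1 × 14.007 = 14.007
  O: 2 × 15.999 = 31.998
Sum: 16×12.011 + 1×18.998 + 18×1.008 + 1×14.007 + 2×15.999 = 275.323 → 275.32 g/mol.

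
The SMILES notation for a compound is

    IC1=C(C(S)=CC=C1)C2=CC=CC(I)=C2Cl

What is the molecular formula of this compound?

C12H7ClI2S

Walk through each heavy atom and fill implicit hydrogens from standard valence (C 4, N 3, O 2, S 2, halogen 1):
  atom 1: I (halogen, monovalent) → 0 H
  atom 2: C, bond orders sum to 4 (valence 4) → 0 H
  atom 3: C, bond orders sum to 4 (valence 4) → 0 H
  atom 4: C, bond orders sum to 4 (valence 4) → 0 H
  atom 5: S, bond orders sum to 1 (valence 2) → 1 H
  atom 6: C, bond orders sum to 3 (valence 4) → 1 H
  atom 7: C, bond orders sum to 3 (valence 4) → 1 H
  atom 8: C, bond orders sum to 3 (valence 4) → 1 H
  atom 9: C, bond orders sum to 4 (valence 4) → 0 H
  atom 10: C, bond orders sum to 3 (valence 4) → 1 H
  atom 11: C, bond orders sum to 3 (valence 4) → 1 H
  atom 12: C, bond orders sum to 3 (valence 4) → 1 H
  atom 13: C, bond orders sum to 4 (valence 4) → 0 H
  atom 14: I (halogen, monovalent) → 0 H
  atom 15: C, bond orders sum to 4 (valence 4) → 0 H
  atom 16: Cl (halogen, monovalent) → 0 H
Totals → C:12, H:7, Cl:1, I:2, S:1.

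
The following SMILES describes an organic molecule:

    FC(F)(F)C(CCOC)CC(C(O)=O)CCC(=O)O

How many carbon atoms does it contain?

11

Count every carbon token in the SMILES (each C, including those in ring-closure positions and inside branches).
Carbon count: 11.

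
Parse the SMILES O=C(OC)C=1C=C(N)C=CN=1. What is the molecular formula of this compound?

Walk through each heavy atom and fill implicit hydrogens from standard valence (C 4, N 3, O 2, S 2, halogen 1):
  atom 1: O, bond orders sum to 2 (valence 2) → 0 H
  atom 2: C, bond orders sum to 4 (valence 4) → 0 H
  atom 3: O, bond orders sum to 2 (valence 2) → 0 H
  atom 4: C, bond orders sum to 1 (valence 4) → 3 H
  atom 5: C, bond orders sum to 4 (valence 4) → 0 H
  atom 6: C, bond orders sum to 3 (valence 4) → 1 H
  atom 7: C, bond orders sum to 4 (valence 4) → 0 H
  atom 8: N, bond orders sum to 1 (valence 3) → 2 H
  atom 9: C, bond orders sum to 3 (valence 4) → 1 H
  atom 10: C, bond orders sum to 3 (valence 4) → 1 H
  atom 11: N, bond orders sum to 3 (valence 3) → 0 H
Totals → C:7, H:8, N:2, O:2.

C7H8N2O2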